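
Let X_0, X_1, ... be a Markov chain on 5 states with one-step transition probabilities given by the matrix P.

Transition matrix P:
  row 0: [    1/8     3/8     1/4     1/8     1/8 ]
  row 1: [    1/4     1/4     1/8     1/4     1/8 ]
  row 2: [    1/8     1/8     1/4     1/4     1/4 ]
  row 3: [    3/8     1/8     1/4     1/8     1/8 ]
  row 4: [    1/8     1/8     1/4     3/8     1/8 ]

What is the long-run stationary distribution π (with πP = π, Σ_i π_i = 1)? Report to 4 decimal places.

π = [0.2043, 0.2012, 0.2248, 0.2165, 0.1531]

Balance equations π_j = Σ_i π_i·P[i][j]:
  π_0 = 1/8·π_0 + 1/4·π_1 + 1/8·π_2 + 3/8·π_3 + 1/8·π_4
  π_1 = 3/8·π_0 + 1/4·π_1 + 1/8·π_2 + 1/8·π_3 + 1/8·π_4
  π_2 = 1/4·π_0 + 1/8·π_1 + 1/4·π_2 + 1/4·π_3 + 1/4·π_4
  π_3 = 1/8·π_0 + 1/4·π_1 + 1/4·π_2 + 1/8·π_3 + 3/8·π_4
  normalize: π_0 + π_1 + π_2 + π_3 + π_4 = 1
Solving the linear system gives exactly π = [467/2286, 230/1143, 257/1143, 55/254, 175/1143].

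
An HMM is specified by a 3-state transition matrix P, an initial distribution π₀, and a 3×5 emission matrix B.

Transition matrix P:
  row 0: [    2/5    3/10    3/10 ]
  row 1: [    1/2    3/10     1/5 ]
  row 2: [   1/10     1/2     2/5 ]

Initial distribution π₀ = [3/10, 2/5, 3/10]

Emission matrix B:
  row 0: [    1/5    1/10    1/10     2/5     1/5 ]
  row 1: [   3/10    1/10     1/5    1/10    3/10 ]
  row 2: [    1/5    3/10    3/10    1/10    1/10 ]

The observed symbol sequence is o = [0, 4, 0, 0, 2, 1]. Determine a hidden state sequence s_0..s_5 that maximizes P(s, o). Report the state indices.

path = [1, 0, 1, 0, 2, 2]

t=0: δ = [6.000e-02, 1.200e-01, 6.000e-02]  (obs o_0=0)
t=1: δ = [1.200e-02, 1.080e-02, 2.400e-03]  ψ = [1, 1, 1]  (obs o_1=4)
t=2: δ = [1.080e-03, 1.080e-03, 7.200e-04]  ψ = [1, 0, 0]  (obs o_2=0)
t=3: δ = [1.080e-04, 1.080e-04, 6.480e-05]  ψ = [1, 2, 0]  (obs o_3=0)
t=4: δ = [5.400e-06, 6.480e-06, 9.720e-06]  ψ = [1, 0, 0]  (obs o_4=2)
t=5: δ = [3.240e-07, 4.860e-07, 1.166e-06]  ψ = [1, 2, 2]  (obs o_5=1)
backtrack: best end state = 2; path = [1, 0, 1, 0, 2, 2]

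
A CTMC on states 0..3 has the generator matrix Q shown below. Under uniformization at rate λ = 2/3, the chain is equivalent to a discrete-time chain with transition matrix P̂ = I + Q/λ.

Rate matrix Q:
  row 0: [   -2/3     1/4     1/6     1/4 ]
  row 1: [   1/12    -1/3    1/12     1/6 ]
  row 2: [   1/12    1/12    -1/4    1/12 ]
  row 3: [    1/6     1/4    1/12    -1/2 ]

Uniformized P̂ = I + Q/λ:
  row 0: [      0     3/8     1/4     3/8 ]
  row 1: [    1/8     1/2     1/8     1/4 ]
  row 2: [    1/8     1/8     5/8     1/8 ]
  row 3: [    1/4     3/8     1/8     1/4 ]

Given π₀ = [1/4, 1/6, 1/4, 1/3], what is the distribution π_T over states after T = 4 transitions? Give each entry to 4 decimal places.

π = [0.1369, 0.3475, 0.2839, 0.2316]

t=0: π = [0.2500, 0.1667, 0.2500, 0.3333]
t=1: π = [0.1354, 0.3333, 0.2813, 0.2500]
t=2: π = [0.1393, 0.3464, 0.2826, 0.2318]
t=3: π = [0.1366, 0.3477, 0.2837, 0.2321]
t=4: π = [0.1369, 0.3475, 0.2839, 0.2316]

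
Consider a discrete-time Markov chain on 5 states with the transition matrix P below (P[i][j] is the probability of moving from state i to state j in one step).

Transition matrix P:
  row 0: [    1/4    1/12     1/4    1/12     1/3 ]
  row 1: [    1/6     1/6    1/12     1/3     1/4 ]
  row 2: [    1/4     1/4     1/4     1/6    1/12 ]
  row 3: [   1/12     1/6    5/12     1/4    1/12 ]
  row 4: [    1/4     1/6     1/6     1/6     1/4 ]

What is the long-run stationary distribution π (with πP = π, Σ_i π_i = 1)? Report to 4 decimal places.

π = [0.2035, 0.1695, 0.2379, 0.1941, 0.1950]

Balance equations π_j = Σ_i π_i·P[i][j]:
  π_0 = 1/4·π_0 + 1/6·π_1 + 1/4·π_2 + 1/12·π_3 + 1/4·π_4
  π_1 = 1/12·π_0 + 1/6·π_1 + 1/4·π_2 + 1/6·π_3 + 1/6·π_4
  π_2 = 1/4·π_0 + 1/12·π_1 + 1/4·π_2 + 5/12·π_3 + 1/6·π_4
  π_3 = 1/12·π_0 + 1/3·π_1 + 1/6·π_2 + 1/4·π_3 + 1/6·π_4
  normalize: π_0 + π_1 + π_2 + π_3 + π_4 = 1
Solving the linear system gives exactly π = [3473/17065, 2893/17065, 4059/17065, 3313/17065, 3327/17065].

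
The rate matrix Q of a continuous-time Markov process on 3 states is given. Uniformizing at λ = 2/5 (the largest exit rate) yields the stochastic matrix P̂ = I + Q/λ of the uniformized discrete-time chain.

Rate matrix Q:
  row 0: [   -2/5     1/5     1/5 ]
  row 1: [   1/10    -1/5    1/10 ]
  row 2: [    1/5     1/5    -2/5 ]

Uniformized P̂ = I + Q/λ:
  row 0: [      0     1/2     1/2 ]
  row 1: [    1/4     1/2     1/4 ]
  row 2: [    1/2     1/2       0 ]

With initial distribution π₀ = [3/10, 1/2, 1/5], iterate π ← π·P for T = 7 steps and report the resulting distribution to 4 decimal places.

π = [0.2496, 0.5000, 0.2504]

t=0: π = [0.3000, 0.5000, 0.2000]
t=1: π = [0.2250, 0.5000, 0.2750]
t=2: π = [0.2625, 0.5000, 0.2375]
t=3: π = [0.2438, 0.5000, 0.2563]
t=4: π = [0.2531, 0.5000, 0.2469]
t=5: π = [0.2484, 0.5000, 0.2516]
t=6: π = [0.2508, 0.5000, 0.2492]
t=7: π = [0.2496, 0.5000, 0.2504]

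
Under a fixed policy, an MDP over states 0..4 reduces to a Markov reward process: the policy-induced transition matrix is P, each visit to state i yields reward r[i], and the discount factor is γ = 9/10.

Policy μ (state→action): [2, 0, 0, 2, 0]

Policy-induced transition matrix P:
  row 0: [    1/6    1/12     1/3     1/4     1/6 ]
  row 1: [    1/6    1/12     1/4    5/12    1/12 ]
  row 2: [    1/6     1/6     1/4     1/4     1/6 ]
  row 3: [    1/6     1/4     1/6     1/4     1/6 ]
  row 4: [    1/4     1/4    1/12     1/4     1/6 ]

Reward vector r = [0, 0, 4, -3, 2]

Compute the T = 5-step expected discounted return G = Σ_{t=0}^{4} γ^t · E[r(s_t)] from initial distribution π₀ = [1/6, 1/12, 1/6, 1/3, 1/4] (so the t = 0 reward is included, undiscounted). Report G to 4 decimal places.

G = 1.1653

t=0: π = [0.1667, 0.0833, 0.1667, 0.3333, 0.2500], E[r] = 0.1667, γ^t·E[r] = 0.166667, running G = 0.166667
t=1: π = [0.1875, 0.1944, 0.1944, 0.2639, 0.1597], E[r] = 0.3056, γ^t·E[r] = 0.275000, running G = 0.441667
t=2: π = [0.1800, 0.1701, 0.2170, 0.2824, 0.1505], E[r] = 0.3218, γ^t·E[r] = 0.260625, running G = 0.702292
t=3: π = [0.1792, 0.1736, 0.2164, 0.2784, 0.1525], E[r] = 0.3355, γ^t·E[r] = 0.244547, running G = 0.946839
t=4: π = [0.1794, 0.1732, 0.2163, 0.2789, 0.1522], E[r] = 0.3329, γ^t·E[r] = 0.218426, running G = 1.165264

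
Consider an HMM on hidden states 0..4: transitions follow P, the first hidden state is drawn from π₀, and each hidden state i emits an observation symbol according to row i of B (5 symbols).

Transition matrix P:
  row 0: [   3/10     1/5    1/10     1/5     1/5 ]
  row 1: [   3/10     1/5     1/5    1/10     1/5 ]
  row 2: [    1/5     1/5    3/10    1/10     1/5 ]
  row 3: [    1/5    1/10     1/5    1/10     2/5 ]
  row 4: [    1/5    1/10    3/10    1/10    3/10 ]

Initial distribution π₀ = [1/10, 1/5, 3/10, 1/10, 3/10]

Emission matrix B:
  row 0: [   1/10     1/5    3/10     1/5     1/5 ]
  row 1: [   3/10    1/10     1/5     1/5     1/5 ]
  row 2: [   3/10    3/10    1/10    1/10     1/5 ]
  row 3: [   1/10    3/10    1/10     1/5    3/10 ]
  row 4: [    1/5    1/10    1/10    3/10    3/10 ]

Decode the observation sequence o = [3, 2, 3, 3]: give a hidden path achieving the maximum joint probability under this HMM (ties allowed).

t=0: δ = [2.000e-02, 4.000e-02, 3.000e-02, 2.000e-02, 9.000e-02]  (obs o_0=3)
t=1: δ = [5.400e-03, 1.800e-03, 2.700e-03, 9.000e-04, 2.700e-03]  ψ = [4, 4, 4, 4, 4]  (obs o_1=2)
t=2: δ = [3.240e-04, 2.160e-04, 8.100e-05, 2.160e-04, 3.240e-04]  ψ = [0, 0, 2, 0, 0]  (obs o_2=3)
t=3: δ = [1.944e-05, 1.296e-05, 9.720e-06, 1.296e-05, 2.916e-05]  ψ = [0, 0, 4, 0, 4]  (obs o_3=3)
backtrack: best end state = 4; path = [4, 0, 4, 4]

path = [4, 0, 4, 4]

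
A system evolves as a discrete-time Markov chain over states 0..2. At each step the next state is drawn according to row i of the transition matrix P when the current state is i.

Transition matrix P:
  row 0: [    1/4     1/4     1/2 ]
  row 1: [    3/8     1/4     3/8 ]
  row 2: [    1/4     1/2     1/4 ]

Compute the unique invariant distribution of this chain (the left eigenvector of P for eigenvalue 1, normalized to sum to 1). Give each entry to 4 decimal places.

π = [0.2927, 0.3415, 0.3659]

Balance equations π_j = Σ_i π_i·P[i][j]:
  π_0 = 1/4·π_0 + 3/8·π_1 + 1/4·π_2
  π_1 = 1/4·π_0 + 1/4·π_1 + 1/2·π_2
  normalize: π_0 + π_1 + π_2 = 1
Solving the linear system gives exactly π = [12/41, 14/41, 15/41].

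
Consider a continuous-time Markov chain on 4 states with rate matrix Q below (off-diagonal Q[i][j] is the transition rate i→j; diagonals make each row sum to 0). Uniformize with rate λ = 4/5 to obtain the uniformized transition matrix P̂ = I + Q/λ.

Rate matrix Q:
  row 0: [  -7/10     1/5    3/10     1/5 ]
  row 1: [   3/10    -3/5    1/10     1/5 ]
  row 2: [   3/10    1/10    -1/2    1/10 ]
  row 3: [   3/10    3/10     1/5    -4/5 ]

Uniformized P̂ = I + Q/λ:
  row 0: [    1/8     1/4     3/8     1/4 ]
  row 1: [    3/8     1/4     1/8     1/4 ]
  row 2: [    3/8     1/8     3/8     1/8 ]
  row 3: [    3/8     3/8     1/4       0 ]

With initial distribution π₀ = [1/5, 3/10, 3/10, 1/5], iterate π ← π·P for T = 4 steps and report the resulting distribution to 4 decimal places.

π = [0.2996, 0.2344, 0.2951, 0.1709]

t=0: π = [0.2000, 0.3000, 0.3000, 0.2000]
t=1: π = [0.3250, 0.2375, 0.2750, 0.1625]
t=2: π = [0.2938, 0.2359, 0.2953, 0.1750]
t=3: π = [0.3016, 0.2350, 0.2941, 0.1693]
t=4: π = [0.2996, 0.2344, 0.2951, 0.1709]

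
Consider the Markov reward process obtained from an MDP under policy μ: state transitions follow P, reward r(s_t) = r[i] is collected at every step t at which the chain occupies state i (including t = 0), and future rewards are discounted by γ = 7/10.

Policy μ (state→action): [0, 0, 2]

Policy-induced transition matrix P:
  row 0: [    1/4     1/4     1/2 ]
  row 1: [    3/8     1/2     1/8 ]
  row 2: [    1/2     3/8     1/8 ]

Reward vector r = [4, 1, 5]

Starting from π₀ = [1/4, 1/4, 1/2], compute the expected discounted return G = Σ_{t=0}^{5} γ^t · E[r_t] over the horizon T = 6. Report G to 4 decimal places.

t=0: π = [0.2500, 0.2500, 0.5000], E[r] = 3.7500, γ^t·E[r] = 3.750000, running G = 3.750000
t=1: π = [0.4063, 0.3750, 0.2188], E[r] = 3.0938, γ^t·E[r] = 2.165625, running G = 5.915625
t=2: π = [0.3516, 0.3711, 0.2773], E[r] = 3.1641, γ^t·E[r] = 1.550391, running G = 7.466016
t=3: π = [0.3657, 0.3774, 0.2568], E[r] = 3.1245, γ^t·E[r] = 1.071708, running G = 8.537723
t=4: π = [0.3614, 0.3765, 0.2621], E[r] = 3.1328, γ^t·E[r] = 0.752174, running G = 9.289897
t=5: π = [0.3626, 0.3769, 0.2605], E[r] = 3.1299, γ^t·E[r] = 0.526037, running G = 9.815934

G = 9.8159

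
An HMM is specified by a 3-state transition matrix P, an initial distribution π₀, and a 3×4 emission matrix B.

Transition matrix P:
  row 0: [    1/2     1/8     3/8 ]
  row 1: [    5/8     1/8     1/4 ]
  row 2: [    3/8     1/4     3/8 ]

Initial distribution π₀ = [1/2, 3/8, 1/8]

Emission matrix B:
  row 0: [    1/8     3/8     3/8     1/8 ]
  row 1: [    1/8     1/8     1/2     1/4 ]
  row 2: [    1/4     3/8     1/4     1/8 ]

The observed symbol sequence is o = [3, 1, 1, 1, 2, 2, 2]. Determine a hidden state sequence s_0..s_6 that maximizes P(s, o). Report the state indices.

path = [1, 0, 0, 0, 0, 0, 0]

t=0: δ = [6.250e-02, 9.375e-02, 1.562e-02]  (obs o_0=3)
t=1: δ = [2.197e-02, 1.465e-03, 8.789e-03]  ψ = [1, 1, 0]  (obs o_1=1)
t=2: δ = [4.120e-03, 3.433e-04, 3.090e-03]  ψ = [0, 0, 0]  (obs o_2=1)
t=3: δ = [7.725e-04, 9.656e-05, 5.794e-04]  ψ = [0, 2, 0]  (obs o_3=1)
t=4: δ = [1.448e-04, 7.242e-05, 7.242e-05]  ψ = [0, 2, 0]  (obs o_4=2)
t=5: δ = [2.716e-05, 9.052e-06, 1.358e-05]  ψ = [0, 0, 0]  (obs o_5=2)
t=6: δ = [5.092e-06, 1.697e-06, 2.546e-06]  ψ = [0, 0, 0]  (obs o_6=2)
backtrack: best end state = 0; path = [1, 0, 0, 0, 0, 0, 0]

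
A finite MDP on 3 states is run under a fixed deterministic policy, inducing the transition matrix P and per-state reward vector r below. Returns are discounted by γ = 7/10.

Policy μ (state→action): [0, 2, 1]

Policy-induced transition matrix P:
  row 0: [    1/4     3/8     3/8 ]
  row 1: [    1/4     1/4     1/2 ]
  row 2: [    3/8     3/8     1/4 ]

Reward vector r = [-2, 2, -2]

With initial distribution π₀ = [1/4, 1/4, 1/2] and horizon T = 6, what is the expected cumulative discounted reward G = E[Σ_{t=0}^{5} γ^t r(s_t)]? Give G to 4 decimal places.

G = -2.2673

t=0: π = [0.2500, 0.2500, 0.5000], E[r] = -1.0000, γ^t·E[r] = -1.000000, running G = -1.000000
t=1: π = [0.3125, 0.3438, 0.3438], E[r] = -0.6250, γ^t·E[r] = -0.437500, running G = -1.437500
t=2: π = [0.2930, 0.3320, 0.3750], E[r] = -0.6719, γ^t·E[r] = -0.329219, running G = -1.766719
t=3: π = [0.2969, 0.3335, 0.3696], E[r] = -0.6660, γ^t·E[r] = -0.228443, running G = -1.995162
t=4: π = [0.2962, 0.3333, 0.3705], E[r] = -0.6667, γ^t·E[r] = -0.160086, running G = -2.155248
t=5: π = [0.2963, 0.3333, 0.3704], E[r] = -0.6667, γ^t·E[r] = -0.112045, running G = -2.267293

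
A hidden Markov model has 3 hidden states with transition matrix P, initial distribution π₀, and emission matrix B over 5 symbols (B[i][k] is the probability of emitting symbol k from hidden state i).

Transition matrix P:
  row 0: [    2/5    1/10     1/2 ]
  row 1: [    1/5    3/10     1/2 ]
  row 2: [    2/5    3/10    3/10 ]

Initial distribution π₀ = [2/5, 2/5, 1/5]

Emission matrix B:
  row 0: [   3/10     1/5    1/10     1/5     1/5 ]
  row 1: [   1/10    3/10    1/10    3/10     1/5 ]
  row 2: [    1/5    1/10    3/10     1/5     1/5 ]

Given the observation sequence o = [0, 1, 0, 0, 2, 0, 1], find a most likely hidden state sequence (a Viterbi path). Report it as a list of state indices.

path = [0, 0, 0, 0, 2, 0, 0]

t=0: δ = [1.200e-01, 4.000e-02, 4.000e-02]  (obs o_0=0)
t=1: δ = [9.600e-03, 3.600e-03, 6.000e-03]  ψ = [0, 0, 0]  (obs o_1=1)
t=2: δ = [1.152e-03, 1.800e-04, 9.600e-04]  ψ = [0, 2, 0]  (obs o_2=0)
t=3: δ = [1.382e-04, 2.880e-05, 1.152e-04]  ψ = [0, 2, 0]  (obs o_3=0)
t=4: δ = [5.530e-06, 3.456e-06, 2.074e-05]  ψ = [0, 2, 0]  (obs o_4=2)
t=5: δ = [2.488e-06, 6.221e-07, 1.244e-06]  ψ = [2, 2, 2]  (obs o_5=0)
t=6: δ = [1.991e-07, 1.120e-07, 1.244e-07]  ψ = [0, 2, 0]  (obs o_6=1)
backtrack: best end state = 0; path = [0, 0, 0, 0, 2, 0, 0]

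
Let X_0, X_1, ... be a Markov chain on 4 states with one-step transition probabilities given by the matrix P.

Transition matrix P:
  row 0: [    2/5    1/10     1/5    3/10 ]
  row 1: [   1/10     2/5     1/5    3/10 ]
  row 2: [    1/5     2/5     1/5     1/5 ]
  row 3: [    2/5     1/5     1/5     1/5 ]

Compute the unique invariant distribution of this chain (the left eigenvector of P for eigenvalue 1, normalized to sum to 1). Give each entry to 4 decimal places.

Balance equations π_j = Σ_i π_i·P[i][j]:
  π_0 = 2/5·π_0 + 1/10·π_1 + 1/5·π_2 + 2/5·π_3
  π_1 = 1/10·π_0 + 2/5·π_1 + 2/5·π_2 + 1/5·π_3
  π_2 = 1/5·π_0 + 1/5·π_1 + 1/5·π_2 + 1/5·π_3
  normalize: π_0 + π_1 + π_2 + π_3 = 1
Solving the linear system gives exactly π = [108/385, 102/385, 1/5, 14/55].

π = [0.2805, 0.2649, 0.2000, 0.2545]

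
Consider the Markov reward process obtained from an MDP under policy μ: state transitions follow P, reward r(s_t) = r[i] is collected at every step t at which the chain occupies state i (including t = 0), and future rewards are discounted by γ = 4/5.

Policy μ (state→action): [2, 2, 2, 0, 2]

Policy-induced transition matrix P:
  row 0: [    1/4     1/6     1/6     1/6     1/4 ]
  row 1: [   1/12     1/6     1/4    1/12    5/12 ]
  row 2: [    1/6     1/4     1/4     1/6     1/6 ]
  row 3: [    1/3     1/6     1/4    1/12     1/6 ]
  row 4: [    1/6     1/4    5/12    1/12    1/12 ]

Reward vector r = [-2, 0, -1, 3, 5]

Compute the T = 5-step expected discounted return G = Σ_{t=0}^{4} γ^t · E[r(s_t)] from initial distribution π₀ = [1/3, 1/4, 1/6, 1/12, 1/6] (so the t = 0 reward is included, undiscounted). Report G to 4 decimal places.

G = 2.2538

t=0: π = [0.3333, 0.2500, 0.1667, 0.0833, 0.1667], E[r] = 0.2500, γ^t·E[r] = 0.250000, running G = 0.250000
t=1: π = [0.1875, 0.1944, 0.2500, 0.1250, 0.2431], E[r] = 0.9653, γ^t·E[r] = 0.772222, running G = 1.022222
t=2: π = [0.1869, 0.2078, 0.2749, 0.1198, 0.2106], E[r] = 0.7639, γ^t·E[r] = 0.488889, running G = 1.511111
t=3: π = [0.1849, 0.2071, 0.2695, 0.1218, 0.2166], E[r] = 0.8093, γ^t·E[r] = 0.414346, running G = 1.925457
t=4: π = [0.1851, 0.2072, 0.2707, 0.1212, 0.2158], E[r] = 0.8017, γ^t·E[r] = 0.328375, running G = 2.253832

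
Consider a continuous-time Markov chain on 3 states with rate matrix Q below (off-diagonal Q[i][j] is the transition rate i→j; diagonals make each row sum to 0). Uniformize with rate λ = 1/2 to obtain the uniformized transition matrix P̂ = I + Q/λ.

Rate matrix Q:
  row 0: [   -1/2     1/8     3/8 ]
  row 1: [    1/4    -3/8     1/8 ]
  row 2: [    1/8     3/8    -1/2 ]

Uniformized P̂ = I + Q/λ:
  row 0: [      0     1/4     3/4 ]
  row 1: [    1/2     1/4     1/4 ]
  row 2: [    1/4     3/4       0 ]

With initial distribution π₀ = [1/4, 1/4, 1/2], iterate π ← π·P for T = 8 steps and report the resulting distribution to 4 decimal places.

t=0: π = [0.2500, 0.2500, 0.5000]
t=1: π = [0.2500, 0.5000, 0.2500]
t=2: π = [0.3125, 0.3750, 0.3125]
t=3: π = [0.2656, 0.4063, 0.3281]
t=4: π = [0.2852, 0.4141, 0.3008]
t=5: π = [0.2822, 0.4004, 0.3174]
t=6: π = [0.2795, 0.4087, 0.3118]
t=7: π = [0.2823, 0.4059, 0.3118]
t=8: π = [0.2809, 0.4059, 0.3132]

π = [0.2809, 0.4059, 0.3132]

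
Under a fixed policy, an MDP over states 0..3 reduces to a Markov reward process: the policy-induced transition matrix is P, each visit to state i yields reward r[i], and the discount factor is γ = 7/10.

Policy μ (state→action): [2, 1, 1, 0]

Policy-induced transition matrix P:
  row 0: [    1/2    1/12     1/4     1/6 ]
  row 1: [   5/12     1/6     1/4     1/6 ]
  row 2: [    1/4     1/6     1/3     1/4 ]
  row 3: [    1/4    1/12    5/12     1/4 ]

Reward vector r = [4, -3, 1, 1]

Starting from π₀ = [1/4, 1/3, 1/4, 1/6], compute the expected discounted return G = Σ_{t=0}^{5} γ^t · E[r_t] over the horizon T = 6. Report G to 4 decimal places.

t=0: π = [0.2500, 0.3333, 0.2500, 0.1667], E[r] = 0.4167, γ^t·E[r] = 0.416667, running G = 0.416667
t=1: π = [0.3681, 0.1319, 0.2986, 0.2014], E[r] = 1.5764, γ^t·E[r] = 1.103472, running G = 1.520139
t=2: π = [0.3640, 0.1192, 0.3084, 0.2083], E[r] = 1.6152, γ^t·E[r] = 0.791429, running G = 2.311568
t=3: π = [0.3609, 0.1190, 0.3104, 0.2097], E[r] = 1.6067, γ^t·E[r] = 0.551106, running G = 2.862674
t=4: π = [0.3600, 0.1191, 0.3108, 0.2100], E[r] = 1.6037, γ^t·E[r] = 0.385042, running G = 3.247716
t=5: π = [0.3599, 0.1192, 0.3109, 0.2101], E[r] = 1.6029, γ^t·E[r] = 0.269407, running G = 3.517123

G = 3.5171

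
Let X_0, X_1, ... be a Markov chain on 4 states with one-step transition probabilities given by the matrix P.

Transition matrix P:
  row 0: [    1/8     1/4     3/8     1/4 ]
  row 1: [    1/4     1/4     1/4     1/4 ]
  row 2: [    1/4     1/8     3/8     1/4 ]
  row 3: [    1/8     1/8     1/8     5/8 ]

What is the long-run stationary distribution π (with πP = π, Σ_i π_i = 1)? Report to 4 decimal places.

Balance equations π_j = Σ_i π_i·P[i][j]:
  π_0 = 1/8·π_0 + 1/4·π_1 + 1/4·π_2 + 1/8·π_3
  π_1 = 1/4·π_0 + 1/4·π_1 + 1/8·π_2 + 1/8·π_3
  π_2 = 3/8·π_0 + 1/4·π_1 + 3/8·π_2 + 1/8·π_3
  normalize: π_0 + π_1 + π_2 + π_3 = 1
Solving the linear system gives exactly π = [8/45, 53/315, 16/63, 2/5].

π = [0.1778, 0.1683, 0.2540, 0.4000]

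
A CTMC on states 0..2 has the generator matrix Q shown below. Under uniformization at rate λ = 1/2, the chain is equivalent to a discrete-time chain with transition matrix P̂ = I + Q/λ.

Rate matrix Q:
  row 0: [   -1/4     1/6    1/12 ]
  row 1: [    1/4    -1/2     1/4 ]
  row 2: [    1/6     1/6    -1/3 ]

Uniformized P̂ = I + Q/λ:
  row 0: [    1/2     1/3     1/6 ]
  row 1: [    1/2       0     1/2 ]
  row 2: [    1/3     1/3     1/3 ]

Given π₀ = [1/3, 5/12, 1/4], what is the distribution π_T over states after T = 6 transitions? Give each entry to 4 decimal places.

t=0: π = [0.3333, 0.4167, 0.2500]
t=1: π = [0.4583, 0.1944, 0.3472]
t=2: π = [0.4421, 0.2685, 0.2894]
t=3: π = [0.4518, 0.2438, 0.3044]
t=4: π = [0.4493, 0.2521, 0.2987]
t=5: π = [0.4502, 0.2493, 0.3005]
t=6: π = [0.4499, 0.2502, 0.2998]

π = [0.4499, 0.2502, 0.2998]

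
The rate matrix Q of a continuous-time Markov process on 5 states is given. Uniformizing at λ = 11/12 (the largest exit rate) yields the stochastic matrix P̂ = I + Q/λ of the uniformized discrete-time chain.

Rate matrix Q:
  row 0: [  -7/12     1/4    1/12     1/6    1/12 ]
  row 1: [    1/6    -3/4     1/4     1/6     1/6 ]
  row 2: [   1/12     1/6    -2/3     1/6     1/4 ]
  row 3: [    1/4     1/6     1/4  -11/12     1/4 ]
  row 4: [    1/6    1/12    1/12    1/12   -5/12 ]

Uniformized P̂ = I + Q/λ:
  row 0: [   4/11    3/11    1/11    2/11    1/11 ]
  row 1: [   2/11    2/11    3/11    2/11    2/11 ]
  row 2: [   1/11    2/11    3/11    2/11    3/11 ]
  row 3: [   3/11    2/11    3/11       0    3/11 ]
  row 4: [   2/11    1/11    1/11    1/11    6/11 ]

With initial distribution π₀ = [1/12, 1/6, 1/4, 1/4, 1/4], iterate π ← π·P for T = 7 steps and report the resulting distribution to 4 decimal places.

π = [0.2169, 0.1743, 0.1789, 0.1308, 0.2990]

t=0: π = [0.0833, 0.1667, 0.2500, 0.2500, 0.2500]
t=1: π = [0.1970, 0.1667, 0.2121, 0.1136, 0.3106]
t=2: π = [0.2087, 0.1715, 0.1804, 0.1329, 0.3065]
t=3: π = [0.2154, 0.1729, 0.1791, 0.1298, 0.3028]
t=4: π = [0.2165, 0.1739, 0.1785, 0.1307, 0.3004]
t=5: π = [0.2168, 0.1742, 0.1787, 0.1307, 0.2995]
t=6: π = [0.2169, 0.1743, 0.1789, 0.1308, 0.2991]
t=7: π = [0.2169, 0.1743, 0.1789, 0.1308, 0.2990]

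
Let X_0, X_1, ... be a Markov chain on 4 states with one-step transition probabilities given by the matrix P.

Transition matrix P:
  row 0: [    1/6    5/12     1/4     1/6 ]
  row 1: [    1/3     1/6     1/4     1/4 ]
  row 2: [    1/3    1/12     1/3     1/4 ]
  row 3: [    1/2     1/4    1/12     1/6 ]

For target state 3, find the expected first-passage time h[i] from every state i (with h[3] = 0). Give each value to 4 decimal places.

h = [4.7368, 4.4211, 4.4211, 0.0000]

First-step conditioning: h[3] = 0; for i ≠ 3, h[i] = 1 + Σ_k P[i][k]·h[k].
  h[0] = 1 + 1/6·h[0] + 5/12·h[1] + 1/4·h[2]
  h[1] = 1 + 1/3·h[0] + 1/6·h[1] + 1/4·h[2]
  h[2] = 1 + 1/3·h[0] + 1/12·h[1] + 1/3·h[2]
Solving the 3×3 linear system over states ≠ 3 gives exactly h = [90/19, 84/19, 84/19, 0] (h[3] = 0 is the target).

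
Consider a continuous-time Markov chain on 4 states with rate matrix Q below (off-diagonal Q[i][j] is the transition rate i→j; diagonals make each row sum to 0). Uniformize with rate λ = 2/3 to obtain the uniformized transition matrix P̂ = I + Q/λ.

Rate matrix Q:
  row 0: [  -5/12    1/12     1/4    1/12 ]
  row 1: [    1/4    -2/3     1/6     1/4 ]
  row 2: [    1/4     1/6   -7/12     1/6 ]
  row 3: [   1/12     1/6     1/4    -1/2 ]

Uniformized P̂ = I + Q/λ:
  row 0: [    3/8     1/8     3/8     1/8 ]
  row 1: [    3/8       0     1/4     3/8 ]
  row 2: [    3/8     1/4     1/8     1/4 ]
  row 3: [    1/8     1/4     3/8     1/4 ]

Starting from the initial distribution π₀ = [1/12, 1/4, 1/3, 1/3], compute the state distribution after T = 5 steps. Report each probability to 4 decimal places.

π = [0.3171, 0.1684, 0.2831, 0.2314]

t=0: π = [0.0833, 0.2500, 0.3333, 0.3333]
t=1: π = [0.2917, 0.1771, 0.2604, 0.2708]
t=2: π = [0.3073, 0.1693, 0.2878, 0.2357]
t=3: π = [0.3161, 0.1693, 0.2819, 0.2327]
t=4: π = [0.3168, 0.1682, 0.2834, 0.2316]
t=5: π = [0.3171, 0.1684, 0.2831, 0.2314]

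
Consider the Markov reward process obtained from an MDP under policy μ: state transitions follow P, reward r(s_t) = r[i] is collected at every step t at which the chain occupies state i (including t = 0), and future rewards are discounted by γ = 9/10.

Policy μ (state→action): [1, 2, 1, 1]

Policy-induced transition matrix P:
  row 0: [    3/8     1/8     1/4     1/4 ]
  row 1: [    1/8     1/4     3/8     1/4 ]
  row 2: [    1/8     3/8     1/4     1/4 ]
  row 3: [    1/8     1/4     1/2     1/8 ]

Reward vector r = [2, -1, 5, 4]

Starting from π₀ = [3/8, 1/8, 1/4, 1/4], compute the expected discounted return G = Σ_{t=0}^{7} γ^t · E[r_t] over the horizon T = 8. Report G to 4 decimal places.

t=0: π = [0.3750, 0.1250, 0.2500, 0.2500], E[r] = 2.8750, γ^t·E[r] = 2.875000, running G = 2.875000
t=1: π = [0.2188, 0.2344, 0.3281, 0.2188], E[r] = 2.7188, γ^t·E[r] = 2.446875, running G = 5.321875
t=2: π = [0.1797, 0.2637, 0.3340, 0.2227], E[r] = 2.6563, γ^t·E[r] = 2.151563, running G = 7.473438
t=3: π = [0.1699, 0.2693, 0.3386, 0.2222], E[r] = 2.6523, γ^t·E[r] = 1.933559, running G = 9.406996
t=4: π = [0.1675, 0.2711, 0.3392, 0.2222], E[r] = 2.6488, γ^t·E[r] = 1.737880, running G = 11.144876
t=5: π = [0.1669, 0.2715, 0.3394, 0.2222], E[r] = 2.6484, γ^t·E[r] = 1.563840, running G = 12.708716
t=6: π = [0.1667, 0.2716, 0.3395, 0.2222], E[r] = 2.6482, γ^t·E[r] = 1.407360, running G = 14.116076
t=7: π = [0.1667, 0.2716, 0.3395, 0.2222], E[r] = 2.6482, γ^t·E[r] = 1.266607, running G = 15.382683

G = 15.3827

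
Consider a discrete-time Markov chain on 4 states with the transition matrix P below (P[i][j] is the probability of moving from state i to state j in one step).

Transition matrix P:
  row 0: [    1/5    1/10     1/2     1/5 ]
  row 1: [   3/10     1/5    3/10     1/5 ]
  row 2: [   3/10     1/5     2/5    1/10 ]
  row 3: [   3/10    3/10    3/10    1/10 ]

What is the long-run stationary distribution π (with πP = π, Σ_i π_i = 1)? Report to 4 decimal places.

Balance equations π_j = Σ_i π_i·P[i][j]:
  π_0 = 1/5·π_0 + 3/10·π_1 + 3/10·π_2 + 3/10·π_3
  π_1 = 1/10·π_0 + 1/5·π_1 + 1/5·π_2 + 3/10·π_3
  π_2 = 1/2·π_0 + 3/10·π_1 + 2/5·π_2 + 3/10·π_3
  normalize: π_0 + π_1 + π_2 + π_3 = 1
Solving the linear system gives exactly π = [3/11, 68/363, 13/33, 53/363].

π = [0.2727, 0.1873, 0.3939, 0.1460]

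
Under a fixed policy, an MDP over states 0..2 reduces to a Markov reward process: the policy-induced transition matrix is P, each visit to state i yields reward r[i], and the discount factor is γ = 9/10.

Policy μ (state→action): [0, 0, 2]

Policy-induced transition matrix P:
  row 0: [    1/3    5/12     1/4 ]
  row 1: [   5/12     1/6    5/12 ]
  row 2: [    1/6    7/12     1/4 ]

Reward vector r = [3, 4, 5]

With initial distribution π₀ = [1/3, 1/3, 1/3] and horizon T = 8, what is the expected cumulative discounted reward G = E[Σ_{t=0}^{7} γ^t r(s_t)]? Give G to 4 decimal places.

t=0: π = [0.3333, 0.3333, 0.3333], E[r] = 4.0000, γ^t·E[r] = 4.000000, running G = 4.000000
t=1: π = [0.3056, 0.3889, 0.3056], E[r] = 4.0000, γ^t·E[r] = 3.600000, running G = 7.600000
t=2: π = [0.3148, 0.3704, 0.3148], E[r] = 4.0000, γ^t·E[r] = 3.240000, running G = 10.840000
t=3: π = [0.3117, 0.3765, 0.3117], E[r] = 4.0000, γ^t·E[r] = 2.916000, running G = 13.756000
t=4: π = [0.3128, 0.3745, 0.3128], E[r] = 4.0000, γ^t·E[r] = 2.624400, running G = 16.380400
t=5: π = [0.3124, 0.3752, 0.3124], E[r] = 4.0000, γ^t·E[r] = 2.361960, running G = 18.742360
t=6: π = [0.3125, 0.3749, 0.3125], E[r] = 4.0000, γ^t·E[r] = 2.125764, running G = 20.868124
t=7: π = [0.3125, 0.3750, 0.3125], E[r] = 4.0000, γ^t·E[r] = 1.913188, running G = 22.781312

G = 22.7813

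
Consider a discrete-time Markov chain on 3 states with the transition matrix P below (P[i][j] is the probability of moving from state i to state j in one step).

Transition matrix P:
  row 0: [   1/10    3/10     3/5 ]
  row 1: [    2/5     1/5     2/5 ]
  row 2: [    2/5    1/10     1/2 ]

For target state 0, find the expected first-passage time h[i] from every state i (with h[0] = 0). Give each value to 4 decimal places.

h = [0.0000, 2.5000, 2.5000]

First-step conditioning: h[0] = 0; for i ≠ 0, h[i] = 1 + Σ_k P[i][k]·h[k].
  h[1] = 1 + 1/5·h[1] + 2/5·h[2]
  h[2] = 1 + 1/10·h[1] + 1/2·h[2]
Solving the 2×2 linear system over states ≠ 0 gives exactly h = [0, 5/2, 5/2] (h[0] = 0 is the target).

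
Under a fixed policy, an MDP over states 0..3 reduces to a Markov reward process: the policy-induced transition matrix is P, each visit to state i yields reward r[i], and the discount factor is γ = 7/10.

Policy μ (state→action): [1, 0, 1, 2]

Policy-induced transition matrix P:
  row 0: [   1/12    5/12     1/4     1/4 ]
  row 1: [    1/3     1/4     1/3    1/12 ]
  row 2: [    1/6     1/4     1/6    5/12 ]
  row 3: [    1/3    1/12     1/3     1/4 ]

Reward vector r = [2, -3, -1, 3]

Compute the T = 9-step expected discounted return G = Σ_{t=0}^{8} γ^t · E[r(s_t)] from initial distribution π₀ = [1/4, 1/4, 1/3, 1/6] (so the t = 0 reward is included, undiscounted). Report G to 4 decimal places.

G = 0.3627

t=0: π = [0.2500, 0.2500, 0.3333, 0.1667], E[r] = -0.0833, γ^t·E[r] = -0.083333, running G = -0.083333
t=1: π = [0.2153, 0.2639, 0.2569, 0.2639], E[r] = 0.1736, γ^t·E[r] = 0.121528, running G = 0.038194
t=2: π = [0.2367, 0.2419, 0.2726, 0.2488], E[r] = 0.2216, γ^t·E[r] = 0.108605, running G = 0.146800
t=3: π = [0.2287, 0.2480, 0.2682, 0.2551], E[r] = 0.2107, γ^t·E[r] = 0.072269, running G = 0.219069
t=4: π = [0.2315, 0.2456, 0.2696, 0.2534], E[r] = 0.2166, γ^t·E[r] = 0.052011, running G = 0.271080
t=5: π = [0.2305, 0.2463, 0.2691, 0.2540], E[r] = 0.2149, γ^t·E[r] = 0.036120, running G = 0.307200
t=6: π = [0.2308, 0.2461, 0.2693, 0.2538], E[r] = 0.2155, γ^t·E[r] = 0.025357, running G = 0.332557
t=7: π = [0.2307, 0.2462, 0.2692, 0.2539], E[r] = 0.2153, γ^t·E[r] = 0.017734, running G = 0.350291
t=8: π = [0.2308, 0.2461, 0.2692, 0.2538], E[r] = 0.2154, γ^t·E[r] = 0.012417, running G = 0.362708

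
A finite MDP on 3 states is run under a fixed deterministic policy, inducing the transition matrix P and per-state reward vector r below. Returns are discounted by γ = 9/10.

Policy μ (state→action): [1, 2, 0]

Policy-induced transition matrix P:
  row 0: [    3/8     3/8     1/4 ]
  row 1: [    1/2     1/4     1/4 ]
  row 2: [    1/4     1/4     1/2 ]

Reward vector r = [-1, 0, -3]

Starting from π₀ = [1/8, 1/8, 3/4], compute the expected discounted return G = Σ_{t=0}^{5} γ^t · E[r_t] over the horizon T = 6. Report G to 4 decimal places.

t=0: π = [0.1250, 0.1250, 0.7500], E[r] = -2.3750, γ^t·E[r] = -2.375000, running G = -2.375000
t=1: π = [0.2969, 0.2656, 0.4375], E[r] = -1.6094, γ^t·E[r] = -1.448438, running G = -3.823438
t=2: π = [0.3535, 0.2871, 0.3594], E[r] = -1.4316, γ^t·E[r] = -1.159629, running G = -4.983066
t=3: π = [0.3660, 0.2942, 0.3398], E[r] = -1.3855, γ^t·E[r] = -1.010028, running G = -5.993094
t=4: π = [0.3693, 0.2957, 0.3350], E[r] = -1.3742, γ^t·E[r] = -0.901597, running G = -6.894691
t=5: π = [0.3701, 0.2962, 0.3337], E[r] = -1.3713, γ^t·E[r] = -0.809750, running G = -7.704441

G = -7.7044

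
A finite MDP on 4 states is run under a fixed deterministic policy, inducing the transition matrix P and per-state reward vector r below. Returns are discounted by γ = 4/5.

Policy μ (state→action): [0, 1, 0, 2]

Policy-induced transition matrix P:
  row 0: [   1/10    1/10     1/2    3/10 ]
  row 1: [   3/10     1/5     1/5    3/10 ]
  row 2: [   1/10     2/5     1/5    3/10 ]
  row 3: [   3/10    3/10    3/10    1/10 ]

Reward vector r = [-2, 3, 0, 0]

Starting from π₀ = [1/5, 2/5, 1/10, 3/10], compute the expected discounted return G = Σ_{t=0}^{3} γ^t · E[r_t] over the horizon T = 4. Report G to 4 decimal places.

G = 1.4152

t=0: π = [0.2000, 0.4000, 0.1000, 0.3000], E[r] = 0.8000, γ^t·E[r] = 0.800000, running G = 0.800000
t=1: π = [0.2400, 0.2300, 0.2900, 0.2400], E[r] = 0.2100, γ^t·E[r] = 0.168000, running G = 0.968000
t=2: π = [0.1940, 0.2580, 0.2960, 0.2520], E[r] = 0.3860, γ^t·E[r] = 0.247040, running G = 1.215040
t=3: π = [0.2020, 0.2650, 0.2834, 0.2496], E[r] = 0.3910, γ^t·E[r] = 0.200192, running G = 1.415232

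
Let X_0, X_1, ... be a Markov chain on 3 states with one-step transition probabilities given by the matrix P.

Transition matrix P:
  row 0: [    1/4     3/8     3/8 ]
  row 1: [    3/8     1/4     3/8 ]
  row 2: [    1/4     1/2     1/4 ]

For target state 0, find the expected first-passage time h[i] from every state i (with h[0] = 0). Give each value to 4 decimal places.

h = [0.0000, 3.0000, 3.3333]

First-step conditioning: h[0] = 0; for i ≠ 0, h[i] = 1 + Σ_k P[i][k]·h[k].
  h[1] = 1 + 1/4·h[1] + 3/8·h[2]
  h[2] = 1 + 1/2·h[1] + 1/4·h[2]
Solving the 2×2 linear system over states ≠ 0 gives exactly h = [0, 3, 10/3] (h[0] = 0 is the target).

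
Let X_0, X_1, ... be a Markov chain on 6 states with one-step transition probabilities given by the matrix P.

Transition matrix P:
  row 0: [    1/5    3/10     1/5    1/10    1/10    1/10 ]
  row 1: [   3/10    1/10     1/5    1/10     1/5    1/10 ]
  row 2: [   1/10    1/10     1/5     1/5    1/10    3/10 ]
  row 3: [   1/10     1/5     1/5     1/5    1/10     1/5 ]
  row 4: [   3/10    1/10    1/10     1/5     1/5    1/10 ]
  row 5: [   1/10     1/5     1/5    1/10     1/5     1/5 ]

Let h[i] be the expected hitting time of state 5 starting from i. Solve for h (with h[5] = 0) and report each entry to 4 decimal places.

First-step conditioning: h[5] = 0; for i ≠ 5, h[i] = 1 + Σ_k P[i][k]·h[k].
  h[0] = 1 + 1/5·h[0] + 3/10·h[1] + 1/5·h[2] + 1/10·h[3] + 1/10·h[4]
  h[1] = 1 + 3/10·h[0] + 1/10·h[1] + 1/5·h[2] + 1/10·h[3] + 1/5·h[4]
  h[2] = 1 + 1/10·h[0] + 1/10·h[1] + 1/5·h[2] + 1/5·h[3] + 1/10·h[4]
  h[3] = 1 + 1/10·h[0] + 1/5·h[1] + 1/5·h[2] + 1/5·h[3] + 1/10·h[4]
  h[4] = 1 + 3/10·h[0] + 1/10·h[1] + 1/10·h[2] + 1/5·h[3] + 1/5·h[4]
Solving the 5×5 linear system over states ≠ 5 gives exactly h = [2355/358, 8250/1253, 39005/7518, 43955/7518, 16665/2506, 0] (h[5] = 0 is the target).

h = [6.5782, 6.5842, 5.1882, 5.8466, 6.6500, 0.0000]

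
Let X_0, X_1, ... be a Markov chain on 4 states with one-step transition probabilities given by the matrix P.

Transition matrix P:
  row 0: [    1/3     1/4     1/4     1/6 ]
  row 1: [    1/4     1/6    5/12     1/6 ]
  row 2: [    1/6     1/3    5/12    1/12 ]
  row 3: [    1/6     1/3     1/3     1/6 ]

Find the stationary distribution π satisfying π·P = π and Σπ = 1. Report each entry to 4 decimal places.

Balance equations π_j = Σ_i π_i·P[i][j]:
  π_0 = 1/3·π_0 + 1/4·π_1 + 1/6·π_2 + 1/6·π_3
  π_1 = 1/4·π_0 + 1/6·π_1 + 1/3·π_2 + 1/3·π_3
  π_2 = 1/4·π_0 + 5/12·π_1 + 5/12·π_2 + 1/3·π_3
  normalize: π_0 + π_1 + π_2 + π_3 = 1
Solving the linear system gives exactly π = [32/141, 38/141, 190/517, 211/1551].

π = [0.2270, 0.2695, 0.3675, 0.1360]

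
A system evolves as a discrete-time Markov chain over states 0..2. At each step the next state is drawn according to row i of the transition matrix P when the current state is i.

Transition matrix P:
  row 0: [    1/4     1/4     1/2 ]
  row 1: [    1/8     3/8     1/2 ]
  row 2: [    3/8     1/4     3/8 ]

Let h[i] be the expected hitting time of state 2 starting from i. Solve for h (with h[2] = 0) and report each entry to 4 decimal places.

First-step conditioning: h[2] = 0; for i ≠ 2, h[i] = 1 + Σ_k P[i][k]·h[k].
  h[0] = 1 + 1/4·h[0] + 1/4·h[1]
  h[1] = 1 + 1/8·h[0] + 3/8·h[1]
Solving the 2×2 linear system over states ≠ 2 gives exactly h = [2, 2, 0] (h[2] = 0 is the target).

h = [2.0000, 2.0000, 0.0000]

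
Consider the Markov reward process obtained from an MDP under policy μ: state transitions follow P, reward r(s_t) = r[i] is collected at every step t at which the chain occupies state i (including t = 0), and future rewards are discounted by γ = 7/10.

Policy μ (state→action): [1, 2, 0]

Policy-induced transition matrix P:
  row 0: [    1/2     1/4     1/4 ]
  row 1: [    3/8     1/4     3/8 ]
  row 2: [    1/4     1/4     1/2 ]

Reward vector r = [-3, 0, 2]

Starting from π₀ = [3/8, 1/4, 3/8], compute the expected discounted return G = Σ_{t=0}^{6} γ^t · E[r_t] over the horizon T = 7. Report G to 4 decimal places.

G = -1.1471

t=0: π = [0.3750, 0.2500, 0.3750], E[r] = -0.3750, γ^t·E[r] = -0.375000, running G = -0.375000
t=1: π = [0.3750, 0.2500, 0.3750], E[r] = -0.3750, γ^t·E[r] = -0.262500, running G = -0.637500
t=2: π = [0.3750, 0.2500, 0.3750], E[r] = -0.3750, γ^t·E[r] = -0.183750, running G = -0.821250
t=3: π = [0.3750, 0.2500, 0.3750], E[r] = -0.3750, γ^t·E[r] = -0.128625, running G = -0.949875
t=4: π = [0.3750, 0.2500, 0.3750], E[r] = -0.3750, γ^t·E[r] = -0.090038, running G = -1.039913
t=5: π = [0.3750, 0.2500, 0.3750], E[r] = -0.3750, γ^t·E[r] = -0.063026, running G = -1.102939
t=6: π = [0.3750, 0.2500, 0.3750], E[r] = -0.3750, γ^t·E[r] = -0.044118, running G = -1.147057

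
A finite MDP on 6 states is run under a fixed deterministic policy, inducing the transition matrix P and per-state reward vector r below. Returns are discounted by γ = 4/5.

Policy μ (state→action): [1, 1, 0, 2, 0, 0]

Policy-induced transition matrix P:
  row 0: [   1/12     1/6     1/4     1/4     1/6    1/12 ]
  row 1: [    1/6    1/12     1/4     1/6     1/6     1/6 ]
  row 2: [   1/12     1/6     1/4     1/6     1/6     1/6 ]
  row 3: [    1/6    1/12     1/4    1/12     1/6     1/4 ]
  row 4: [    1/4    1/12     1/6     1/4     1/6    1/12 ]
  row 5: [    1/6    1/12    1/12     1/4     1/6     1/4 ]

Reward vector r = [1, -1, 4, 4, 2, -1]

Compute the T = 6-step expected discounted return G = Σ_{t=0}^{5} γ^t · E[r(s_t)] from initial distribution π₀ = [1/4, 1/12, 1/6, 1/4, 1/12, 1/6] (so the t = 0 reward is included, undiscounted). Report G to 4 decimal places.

t=0: π = [0.2500, 0.0833, 0.1667, 0.2500, 0.0833, 0.1667], E[r] = 1.8333, γ^t·E[r] = 1.833333, running G = 1.833333
t=1: π = [0.1389, 0.1181, 0.2153, 0.1875, 0.1667, 0.1736], E[r] = 1.7917, γ^t·E[r] = 1.433333, running G = 3.266667
t=2: π = [0.1510, 0.1128, 0.2072, 0.1910, 0.1667, 0.1713], E[r] = 1.7928, γ^t·E[r] = 1.147407, running G = 4.414074
t=3: π = [0.1507, 0.1132, 0.2076, 0.1915, 0.1667, 0.1704], E[r] = 1.7967, γ^t·E[r] = 0.919926, running G = 5.334000
t=4: π = [0.1507, 0.1132, 0.2077, 0.1914, 0.1667, 0.1704], E[r] = 1.7967, γ^t·E[r] = 0.735946, running G = 6.069946
t=5: π = [0.1507, 0.1132, 0.2077, 0.1914, 0.1667, 0.1704], E[r] = 1.7968, γ^t·E[r] = 0.588769, running G = 6.658714

G = 6.6587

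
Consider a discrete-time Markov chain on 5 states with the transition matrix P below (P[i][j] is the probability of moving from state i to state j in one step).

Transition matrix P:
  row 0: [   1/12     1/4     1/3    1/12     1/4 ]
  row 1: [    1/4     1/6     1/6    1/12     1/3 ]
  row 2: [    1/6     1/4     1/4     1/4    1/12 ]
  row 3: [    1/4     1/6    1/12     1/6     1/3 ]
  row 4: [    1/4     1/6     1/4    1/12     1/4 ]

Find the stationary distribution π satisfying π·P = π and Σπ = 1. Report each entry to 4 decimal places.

Balance equations π_j = Σ_i π_i·P[i][j]:
  π_0 = 1/12·π_0 + 1/4·π_1 + 1/6·π_2 + 1/4·π_3 + 1/4·π_4
  π_1 = 1/4·π_0 + 1/6·π_1 + 1/4·π_2 + 1/6·π_3 + 1/6·π_4
  π_2 = 1/3·π_0 + 1/6·π_1 + 1/4·π_2 + 1/12·π_3 + 1/4·π_4
  π_3 = 1/12·π_0 + 1/12·π_1 + 1/4·π_2 + 1/6·π_3 + 1/12·π_4
  normalize: π_0 + π_1 + π_2 + π_3 + π_4 = 1
Solving the linear system gives exactly π = [241/1217, 246/1217, 277/1217, 161/1217, 292/1217].

π = [0.1980, 0.2021, 0.2276, 0.1323, 0.2399]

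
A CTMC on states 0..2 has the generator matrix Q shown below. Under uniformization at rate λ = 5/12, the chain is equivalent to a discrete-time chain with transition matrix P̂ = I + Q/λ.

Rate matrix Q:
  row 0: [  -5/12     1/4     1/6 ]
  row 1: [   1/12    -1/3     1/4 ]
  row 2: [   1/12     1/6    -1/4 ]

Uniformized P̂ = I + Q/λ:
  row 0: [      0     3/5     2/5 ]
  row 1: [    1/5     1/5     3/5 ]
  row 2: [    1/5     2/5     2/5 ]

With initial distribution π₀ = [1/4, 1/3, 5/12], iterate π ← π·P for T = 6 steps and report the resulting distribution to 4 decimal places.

π = [0.1667, 0.3611, 0.4723]

t=0: π = [0.2500, 0.3333, 0.4167]
t=1: π = [0.1500, 0.3833, 0.4667]
t=2: π = [0.1700, 0.3533, 0.4767]
t=3: π = [0.1660, 0.3633, 0.4707]
t=4: π = [0.1668, 0.3605, 0.4727]
t=5: π = [0.1666, 0.3613, 0.4721]
t=6: π = [0.1667, 0.3611, 0.4723]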